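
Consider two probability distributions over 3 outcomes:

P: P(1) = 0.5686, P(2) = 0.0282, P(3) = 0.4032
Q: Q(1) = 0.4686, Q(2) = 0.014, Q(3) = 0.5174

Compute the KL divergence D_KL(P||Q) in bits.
0.0421 bits

D_KL(P||Q) = Σ P(x) log₂(P(x)/Q(x))

Computing term by term:
  P(1)·log₂(P(1)/Q(1)) = 0.5686·log₂(0.5686/0.4686) = 0.15867
  P(2)·log₂(P(2)/Q(2)) = 0.0282·log₂(0.0282/0.014) = 0.02849
  P(3)·log₂(P(3)/Q(3)) = 0.4032·log₂(0.4032/0.5174) = -0.14507

D_KL(P||Q) = 0.15867 + 0.02849 - 0.14507 = 0.04209 ≈ 0.0421 bits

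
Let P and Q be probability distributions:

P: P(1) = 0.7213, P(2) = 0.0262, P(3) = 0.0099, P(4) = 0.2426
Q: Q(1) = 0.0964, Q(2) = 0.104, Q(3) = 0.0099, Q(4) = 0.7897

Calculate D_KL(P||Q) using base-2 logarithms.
1.6291 bits

D_KL(P||Q) = Σ P(x) log₂(P(x)/Q(x))

Computing term by term:
  P(1)·log₂(P(1)/Q(1)) = 0.7213·log₂(0.7213/0.0964) = 2.09429
  P(2)·log₂(P(2)/Q(2)) = 0.0262·log₂(0.0262/0.104) = -0.05211
  P(3)·log₂(P(3)/Q(3)) = 0.0099·log₂(0.0099/0.0099) = 0.00000
  P(4)·log₂(P(4)/Q(4)) = 0.2426·log₂(0.2426/0.7897) = -0.41308

D_KL(P||Q) = 2.09429 - 0.05211 + 0.00000 - 0.41308 = 1.62910 ≈ 1.6291 bits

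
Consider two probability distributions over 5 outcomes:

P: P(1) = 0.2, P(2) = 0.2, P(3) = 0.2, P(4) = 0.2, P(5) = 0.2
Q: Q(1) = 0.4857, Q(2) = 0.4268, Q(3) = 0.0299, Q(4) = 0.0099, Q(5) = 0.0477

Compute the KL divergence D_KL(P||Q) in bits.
1.3545 bits

D_KL(P||Q) = Σ P(x) log₂(P(x)/Q(x))

Computing term by term:
  P(1)·log₂(P(1)/Q(1)) = 0.2·log₂(0.2/0.4857) = -0.25601
  P(2)·log₂(P(2)/Q(2)) = 0.2·log₂(0.2/0.4268) = -0.21871
  P(3)·log₂(P(3)/Q(3)) = 0.2·log₂(0.2/0.0299) = 0.54836
  P(4)·log₂(P(4)/Q(4)) = 0.2·log₂(0.2/0.0099) = 0.86729
  P(5)·log₂(P(5)/Q(5)) = 0.2·log₂(0.2/0.0477) = 0.41359

D_KL(P||Q) = -0.25601 - 0.21871 + 0.54836 + 0.86729 + 0.41359 = 1.35452 ≈ 1.3545 bits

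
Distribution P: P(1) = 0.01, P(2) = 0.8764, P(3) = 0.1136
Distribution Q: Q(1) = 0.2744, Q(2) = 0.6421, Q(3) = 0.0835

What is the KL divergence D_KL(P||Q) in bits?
0.3960 bits

D_KL(P||Q) = Σ P(x) log₂(P(x)/Q(x))

Computing term by term:
  P(1)·log₂(P(1)/Q(1)) = 0.01·log₂(0.01/0.2744) = -0.04778
  P(2)·log₂(P(2)/Q(2)) = 0.8764·log₂(0.8764/0.6421) = 0.39332
  P(3)·log₂(P(3)/Q(3)) = 0.1136·log₂(0.1136/0.0835) = 0.05045

D_KL(P||Q) = -0.04778 + 0.39332 + 0.05045 = 0.39599 ≈ 0.3960 bits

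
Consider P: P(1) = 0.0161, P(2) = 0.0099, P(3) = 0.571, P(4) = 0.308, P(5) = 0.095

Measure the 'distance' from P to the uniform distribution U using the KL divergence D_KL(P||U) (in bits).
0.8526 bits

U(i) = 1/5 for all i

D_KL(P||U) = Σ P(x) log₂(P(x) / (1/5))
           = Σ P(x) log₂(P(x)) + log₂(5)
           = log₂(5) - H(P)

H(P) = -Σ P(x) log₂(P(x)):
  -P(1)·log₂(P(1)) = -(0.0161)·log₂(0.0161) = 0.09590
  -P(2)·log₂(P(2)) = -(0.0099)·log₂(0.0099) = 0.06592
  -P(3)·log₂(P(3)) = -(0.571)·log₂(0.571) = 0.46162
  -P(4)·log₂(P(4)) = -(0.308)·log₂(0.308) = 0.52329
  -P(5)·log₂(P(5)) = -(0.095)·log₂(0.095) = 0.32261
H(P) = 0.09590 + 0.06592 + 0.46162 + 0.52329 + 0.32261 = 1.46934 bits

log₂(5) = 2.32193 bits

D_KL(P||U) = 2.32193 - 1.46934 = 0.85259 ≈ 0.8526 bits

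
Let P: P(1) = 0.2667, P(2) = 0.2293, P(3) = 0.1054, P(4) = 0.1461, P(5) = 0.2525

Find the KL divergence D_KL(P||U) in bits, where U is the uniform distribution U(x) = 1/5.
0.0773 bits

U(i) = 1/5 for all i

D_KL(P||U) = Σ P(x) log₂(P(x) / (1/5))
           = Σ P(x) log₂(P(x)) + log₂(5)
           = log₂(5) - H(P)

H(P) = -Σ P(x) log₂(P(x)):
  -P(1)·log₂(P(1)) = -(0.2667)·log₂(0.2667) = 0.50852
  -P(2)·log₂(P(2)) = -(0.2293)·log₂(0.2293) = 0.48719
  -P(3)·log₂(P(3)) = -(0.1054)·log₂(0.1054) = 0.34213
  -P(4)·log₂(P(4)) = -(0.1461)·log₂(0.1461) = 0.40542
  -P(5)·log₂(P(5)) = -(0.2525)·log₂(0.2525) = 0.50138
H(P) = 0.50852 + 0.48719 + 0.34213 + 0.40542 + 0.50138 = 2.24464 bits

log₂(5) = 2.32193 bits

D_KL(P||U) = 2.32193 - 2.24464 = 0.07729 ≈ 0.0773 bits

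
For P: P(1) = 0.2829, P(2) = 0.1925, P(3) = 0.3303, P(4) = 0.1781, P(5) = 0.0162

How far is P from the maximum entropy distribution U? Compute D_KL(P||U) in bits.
0.2814 bits

U(i) = 1/5 for all i

D_KL(P||U) = Σ P(x) log₂(P(x) / (1/5))
           = Σ P(x) log₂(P(x)) + log₂(5)
           = log₂(5) - H(P)

H(P) = -Σ P(x) log₂(P(x)):
  -P(1)·log₂(P(1)) = -(0.2829)·log₂(0.2829) = 0.51534
  -P(2)·log₂(P(2)) = -(0.1925)·log₂(0.1925) = 0.45759
  -P(3)·log₂(P(3)) = -(0.3303)·log₂(0.3303) = 0.52787
  -P(4)·log₂(P(4)) = -(0.1781)·log₂(0.1781) = 0.44333
  -P(5)·log₂(P(5)) = -(0.0162)·log₂(0.0162) = 0.09636
H(P) = 0.51534 + 0.45759 + 0.52787 + 0.44333 + 0.09636 = 2.04049 bits

log₂(5) = 2.32193 bits

D_KL(P||U) = 2.32193 - 2.04049 = 0.28144 ≈ 0.2814 bits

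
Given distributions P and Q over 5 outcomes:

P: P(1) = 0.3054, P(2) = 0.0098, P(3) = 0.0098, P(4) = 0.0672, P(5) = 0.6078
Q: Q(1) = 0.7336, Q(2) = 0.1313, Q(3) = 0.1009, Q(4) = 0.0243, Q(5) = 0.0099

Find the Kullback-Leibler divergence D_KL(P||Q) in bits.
3.2532 bits

D_KL(P||Q) = Σ P(x) log₂(P(x)/Q(x))

Computing term by term:
  P(1)·log₂(P(1)/Q(1)) = 0.3054·log₂(0.3054/0.7336) = -0.38612
  P(2)·log₂(P(2)/Q(2)) = 0.0098·log₂(0.0098/0.1313) = -0.03669
  P(3)·log₂(P(3)/Q(3)) = 0.0098·log₂(0.0098/0.1009) = -0.03297
  P(4)·log₂(P(4)/Q(4)) = 0.0672·log₂(0.0672/0.0243) = 0.09862
  P(5)·log₂(P(5)/Q(5)) = 0.6078·log₂(0.6078/0.0099) = 3.61035

D_KL(P||Q) = -0.38612 - 0.03669 - 0.03297 + 0.09862 + 3.61035 = 3.25319 ≈ 3.2532 bits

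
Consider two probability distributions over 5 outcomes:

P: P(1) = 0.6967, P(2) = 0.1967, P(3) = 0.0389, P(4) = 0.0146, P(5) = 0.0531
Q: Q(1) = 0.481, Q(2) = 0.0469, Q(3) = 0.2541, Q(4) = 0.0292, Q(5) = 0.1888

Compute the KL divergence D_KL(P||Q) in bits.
0.5621 bits

D_KL(P||Q) = Σ P(x) log₂(P(x)/Q(x))

Computing term by term:
  P(1)·log₂(P(1)/Q(1)) = 0.6967·log₂(0.6967/0.481) = 0.37239
  P(2)·log₂(P(2)/Q(2)) = 0.1967·log₂(0.1967/0.0469) = 0.40684
  P(3)·log₂(P(3)/Q(3)) = 0.0389·log₂(0.0389/0.2541) = -0.10532
  P(4)·log₂(P(4)/Q(4)) = 0.0146·log₂(0.0146/0.0292) = -0.01460
  P(5)·log₂(P(5)/Q(5)) = 0.0531·log₂(0.0531/0.1888) = -0.09718

D_KL(P||Q) = 0.37239 + 0.40684 - 0.10532 - 0.01460 - 0.09718 = 0.56213 ≈ 0.5621 bits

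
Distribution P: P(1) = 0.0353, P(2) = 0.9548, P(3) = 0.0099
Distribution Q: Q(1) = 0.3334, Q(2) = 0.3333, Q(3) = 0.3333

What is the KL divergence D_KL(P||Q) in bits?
1.2852 bits

D_KL(P||Q) = Σ P(x) log₂(P(x)/Q(x))

Computing term by term:
  P(1)·log₂(P(1)/Q(1)) = 0.0353·log₂(0.0353/0.3334) = -0.11435
  P(2)·log₂(P(2)/Q(2)) = 0.9548·log₂(0.9548/0.3333) = 1.44975
  P(3)·log₂(P(3)/Q(3)) = 0.0099·log₂(0.0099/0.3333) = -0.05023

D_KL(P||Q) = -0.11435 + 1.44975 - 0.05023 = 1.28517 ≈ 1.2852 bits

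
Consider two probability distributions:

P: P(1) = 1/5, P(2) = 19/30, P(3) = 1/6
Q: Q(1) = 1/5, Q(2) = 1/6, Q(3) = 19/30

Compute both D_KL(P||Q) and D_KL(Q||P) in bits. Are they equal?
D_KL(P||Q) = 0.8988 bits, D_KL(Q||P) = 0.8988 bits. Yes, in this case they are equal (although KL divergence is not symmetric in general).

D_KL(P||Q) = Σ P(x) log₂(P(x)/Q(x))

Computing term by term:
  P(1)·log₂(P(1)/Q(1)) = (1/5)·log₂((1/5)/(1/5)) = 0.00000
  P(2)·log₂(P(2)/Q(2)) = (19/30)·log₂((19/30)/(1/6)) = 1.21980
  P(3)·log₂(P(3)/Q(3)) = (1/6)·log₂((1/6)/(19/30)) = -0.32100

D_KL(P||Q) = 0.00000 + 1.21980 - 0.32100 = 0.89880 ≈ 0.8988 bits

D_KL(Q||P) = Σ Q(x) log₂(Q(x)/P(x))

Computing term by term:
  Q(1)·log₂(Q(1)/P(1)) = (1/5)·log₂((1/5)/(1/5)) = 0.00000
  Q(2)·log₂(Q(2)/P(2)) = (1/6)·log₂((1/6)/(19/30)) = -0.32100
  Q(3)·log₂(Q(3)/P(3)) = (19/30)·log₂((19/30)/(1/6)) = 1.21980

D_KL(Q||P) = 0.00000 - 0.32100 + 1.21980 = 0.89880 ≈ 0.8988 bits

These ARE equal here. Q is P with outcomes relabeled (Q(2) = P(3), Q(3) = P(2)) by a relabeling that is its own inverse, so the two sums contain exactly the same terms in a different order. This is a special case — KL divergence is not symmetric in general: D_KL(P||Q) ≠ D_KL(Q||P) for most P, Q.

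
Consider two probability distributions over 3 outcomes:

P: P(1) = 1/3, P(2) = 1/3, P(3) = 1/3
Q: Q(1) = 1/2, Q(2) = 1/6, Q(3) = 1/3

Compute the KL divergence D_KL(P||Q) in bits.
0.1383 bits

D_KL(P||Q) = Σ P(x) log₂(P(x)/Q(x))

Computing term by term:
  P(1)·log₂(P(1)/Q(1)) = (1/3)·log₂((1/3)/(1/2)) = -0.19499
  P(2)·log₂(P(2)/Q(2)) = (1/3)·log₂((1/3)/(1/6)) = 0.33333
  P(3)·log₂(P(3)/Q(3)) = (1/3)·log₂((1/3)/(1/3)) = 0.00000

D_KL(P||Q) = -0.19499 + 0.33333 + 0.00000 = 0.13834 ≈ 0.1383 bits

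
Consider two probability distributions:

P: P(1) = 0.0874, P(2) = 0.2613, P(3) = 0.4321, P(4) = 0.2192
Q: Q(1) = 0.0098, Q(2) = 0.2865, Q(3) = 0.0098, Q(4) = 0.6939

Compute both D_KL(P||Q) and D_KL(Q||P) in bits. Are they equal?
D_KL(P||Q) = 2.2371 bits, D_KL(Q||P) = 1.1072 bits. No, they are not equal.

D_KL(P||Q) = Σ P(x) log₂(P(x)/Q(x))

Computing term by term:
  P(1)·log₂(P(1)/Q(1)) = 0.0874·log₂(0.0874/0.0098) = 0.27590
  P(2)·log₂(P(2)/Q(2)) = 0.2613·log₂(0.2613/0.2865) = -0.03471
  P(3)·log₂(P(3)/Q(3)) = 0.4321·log₂(0.4321/0.0098) = 2.36032
  P(4)·log₂(P(4)/Q(4)) = 0.2192·log₂(0.2192/0.6939) = -0.36442

D_KL(P||Q) = 0.27590 - 0.03471 + 2.36032 - 0.36442 = 2.23709 ≈ 2.2371 bits

D_KL(Q||P) = Σ Q(x) log₂(Q(x)/P(x))

Computing term by term:
  Q(1)·log₂(Q(1)/P(1)) = 0.0098·log₂(0.0098/0.0874) = -0.03094
  Q(2)·log₂(Q(2)/P(2)) = 0.2865·log₂(0.2865/0.2613) = 0.03806
  Q(3)·log₂(Q(3)/P(3)) = 0.0098·log₂(0.0098/0.4321) = -0.05353
  Q(4)·log₂(Q(4)/P(4)) = 0.6939·log₂(0.6939/0.2192) = 1.15359

D_KL(Q||P) = -0.03094 + 0.03806 - 0.05353 + 1.15359 = 1.10718 ≈ 1.1072 bits

These are NOT equal (difference: 1.1299 bits). KL divergence is asymmetric: D_KL(P||Q) ≠ D_KL(Q||P) in general.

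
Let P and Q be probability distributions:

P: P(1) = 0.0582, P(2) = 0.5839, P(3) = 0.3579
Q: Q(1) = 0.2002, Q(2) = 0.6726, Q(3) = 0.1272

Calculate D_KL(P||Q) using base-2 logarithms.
0.3113 bits

D_KL(P||Q) = Σ P(x) log₂(P(x)/Q(x))

Computing term by term:
  P(1)·log₂(P(1)/Q(1)) = 0.0582·log₂(0.0582/0.2002) = -0.10373
  P(2)·log₂(P(2)/Q(2)) = 0.5839·log₂(0.5839/0.6726) = -0.11913
  P(3)·log₂(P(3)/Q(3)) = 0.3579·log₂(0.3579/0.1272) = 0.53415

D_KL(P||Q) = -0.10373 - 0.11913 + 0.53415 = 0.31129 ≈ 0.3113 bits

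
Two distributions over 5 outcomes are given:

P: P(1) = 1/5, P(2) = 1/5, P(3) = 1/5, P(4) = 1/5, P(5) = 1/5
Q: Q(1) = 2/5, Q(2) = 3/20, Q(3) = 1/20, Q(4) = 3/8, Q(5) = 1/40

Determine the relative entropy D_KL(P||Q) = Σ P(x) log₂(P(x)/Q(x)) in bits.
0.7016 bits

D_KL(P||Q) = Σ P(x) log₂(P(x)/Q(x))

Computing term by term:
  P(1)·log₂(P(1)/Q(1)) = (1/5)·log₂((1/5)/(2/5)) = -0.20000
  P(2)·log₂(P(2)/Q(2)) = (1/5)·log₂((1/5)/(3/20)) = 0.08301
  P(3)·log₂(P(3)/Q(3)) = (1/5)·log₂((1/5)/(1/20)) = 0.40000
  P(4)·log₂(P(4)/Q(4)) = (1/5)·log₂((1/5)/(3/8)) = -0.18138
  P(5)·log₂(P(5)/Q(5)) = (1/5)·log₂((1/5)/(1/40)) = 0.60000

D_KL(P||Q) = -0.20000 + 0.08301 + 0.40000 - 0.18138 + 0.60000 = 0.70163 ≈ 0.7016 bits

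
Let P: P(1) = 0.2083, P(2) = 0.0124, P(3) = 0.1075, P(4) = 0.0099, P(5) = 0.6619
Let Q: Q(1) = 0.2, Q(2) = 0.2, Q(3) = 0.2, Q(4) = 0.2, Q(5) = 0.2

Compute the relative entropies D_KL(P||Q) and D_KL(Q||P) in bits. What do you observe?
D_KL(P||Q) = 0.9661 bits, D_KL(Q||P) = 1.4917 bits. The two directions give different values (D_KL(Q||P) exceeds D_KL(P||Q) by 0.5256 bits): KL divergence is asymmetric.

D_KL(P||Q) = Σ P(x) log₂(P(x)/Q(x))

Computing term by term:
  P(1)·log₂(P(1)/Q(1)) = 0.2083·log₂(0.2083/0.2) = 0.01222
  P(2)·log₂(P(2)/Q(2)) = 0.0124·log₂(0.0124/0.2) = -0.04974
  P(3)·log₂(P(3)/Q(3)) = 0.1075·log₂(0.1075/0.2) = -0.09628
  P(4)·log₂(P(4)/Q(4)) = 0.0099·log₂(0.0099/0.2) = -0.04293
  P(5)·log₂(P(5)/Q(5)) = 0.6619·log₂(0.6619/0.2) = 1.14285

D_KL(P||Q) = 0.01222 - 0.04974 - 0.09628 - 0.04293 + 1.14285 = 0.96612 ≈ 0.9661 bits

D_KL(Q||P) = Σ Q(x) log₂(Q(x)/P(x))

Computing term by term:
  Q(1)·log₂(Q(1)/P(1)) = 0.2·log₂(0.2/0.2083) = -0.01173
  Q(2)·log₂(Q(2)/P(2)) = 0.2·log₂(0.2/0.0124) = 0.80232
  Q(3)·log₂(Q(3)/P(3)) = 0.2·log₂(0.2/0.1075) = 0.17913
  Q(4)·log₂(Q(4)/P(4)) = 0.2·log₂(0.2/0.0099) = 0.86729
  Q(5)·log₂(Q(5)/P(5)) = 0.2·log₂(0.2/0.6619) = -0.34532

D_KL(Q||P) = -0.01173 + 0.80232 + 0.17913 + 0.86729 - 0.34532 = 1.49169 ≈ 1.4917 bits

These are NOT equal (difference: 0.5256 bits). KL divergence is asymmetric: D_KL(P||Q) ≠ D_KL(Q||P) in general.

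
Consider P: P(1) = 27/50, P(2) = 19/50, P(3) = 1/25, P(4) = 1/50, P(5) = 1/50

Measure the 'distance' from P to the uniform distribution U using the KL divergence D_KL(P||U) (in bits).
0.8999 bits

U(i) = 1/5 for all i

D_KL(P||U) = Σ P(x) log₂(P(x) / (1/5))
           = Σ P(x) log₂(P(x)) + log₂(5)
           = log₂(5) - H(P)

H(P) = -Σ P(x) log₂(P(x)):
  -P(1)·log₂(P(1)) = -(27/50)·log₂(27/50) = 0.48004
  -P(2)·log₂(P(2)) = -(19/50)·log₂(19/50) = 0.53045
  -P(3)·log₂(P(3)) = -(1/25)·log₂(1/25) = 0.18575
  -P(4)·log₂(P(4)) = -(1/50)·log₂(1/50) = 0.11288
  -P(5)·log₂(P(5)) = -(1/50)·log₂(1/50) = 0.11288
H(P) = 0.48004 + 0.53045 + 0.18575 + 0.11288 + 0.11288 = 1.42200 bits

log₂(5) = 2.32193 bits

D_KL(P||U) = 2.32193 - 1.42200 = 0.89993 ≈ 0.8999 bits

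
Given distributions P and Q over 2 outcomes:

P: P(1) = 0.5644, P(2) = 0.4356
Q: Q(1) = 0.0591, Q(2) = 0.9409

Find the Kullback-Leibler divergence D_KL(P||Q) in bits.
1.3534 bits

D_KL(P||Q) = Σ P(x) log₂(P(x)/Q(x))

Computing term by term:
  P(1)·log₂(P(1)/Q(1)) = 0.5644·log₂(0.5644/0.0591) = 1.83740
  P(2)·log₂(P(2)/Q(2)) = 0.4356·log₂(0.4356/0.9409) = -0.48397

D_KL(P||Q) = 1.83740 - 0.48397 = 1.35343 ≈ 1.3534 bits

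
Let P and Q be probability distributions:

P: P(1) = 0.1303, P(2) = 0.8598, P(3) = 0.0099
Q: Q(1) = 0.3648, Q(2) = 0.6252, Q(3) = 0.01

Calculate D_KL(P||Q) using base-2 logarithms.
0.2016 bits

D_KL(P||Q) = Σ P(x) log₂(P(x)/Q(x))

Computing term by term:
  P(1)·log₂(P(1)/Q(1)) = 0.1303·log₂(0.1303/0.3648) = -0.19353
  P(2)·log₂(P(2)/Q(2)) = 0.8598·log₂(0.8598/0.6252) = 0.39524
  P(3)·log₂(P(3)/Q(3)) = 0.0099·log₂(0.0099/0.01) = -0.00014

D_KL(P||Q) = -0.19353 + 0.39524 - 0.00014 = 0.20157 ≈ 0.2016 bits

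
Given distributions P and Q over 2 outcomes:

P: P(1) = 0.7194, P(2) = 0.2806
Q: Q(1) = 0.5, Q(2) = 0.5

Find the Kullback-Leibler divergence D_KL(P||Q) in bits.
0.1437 bits

D_KL(P||Q) = Σ P(x) log₂(P(x)/Q(x))

Computing term by term:
  P(1)·log₂(P(1)/Q(1)) = 0.7194·log₂(0.7194/0.5) = 0.37759
  P(2)·log₂(P(2)/Q(2)) = 0.2806·log₂(0.2806/0.5) = -0.23386

D_KL(P||Q) = 0.37759 - 0.23386 = 0.14373 ≈ 0.1437 bits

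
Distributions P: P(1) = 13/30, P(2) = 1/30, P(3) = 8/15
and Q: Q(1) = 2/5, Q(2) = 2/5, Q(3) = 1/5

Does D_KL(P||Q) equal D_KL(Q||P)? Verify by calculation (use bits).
D_KL(P||Q) = 0.6852 bits, D_KL(Q||P) = 1.1048 bits. No — D_KL(P||Q) ≠ D_KL(Q||P) for this pair.

D_KL(P||Q) = Σ P(x) log₂(P(x)/Q(x))

Computing term by term:
  P(1)·log₂(P(1)/Q(1)) = (13/30)·log₂((13/30)/(2/5)) = 0.05004
  P(2)·log₂(P(2)/Q(2)) = (1/30)·log₂((1/30)/(2/5)) = -0.11950
  P(3)·log₂(P(3)/Q(3)) = (8/15)·log₂((8/15)/(1/5)) = 0.75469

D_KL(P||Q) = 0.05004 - 0.11950 + 0.75469 = 0.68523 ≈ 0.6852 bits

D_KL(Q||P) = Σ Q(x) log₂(Q(x)/P(x))

Computing term by term:
  Q(1)·log₂(Q(1)/P(1)) = (2/5)·log₂((2/5)/(13/30)) = -0.04619
  Q(2)·log₂(Q(2)/P(2)) = (2/5)·log₂((2/5)/(1/30)) = 1.43399
  Q(3)·log₂(Q(3)/P(3)) = (1/5)·log₂((1/5)/(8/15)) = -0.28301

D_KL(Q||P) = -0.04619 + 1.43399 - 0.28301 = 1.10479 ≈ 1.1048 bits

These are NOT equal (difference: 0.4196 bits). KL divergence is asymmetric: D_KL(P||Q) ≠ D_KL(Q||P) in general.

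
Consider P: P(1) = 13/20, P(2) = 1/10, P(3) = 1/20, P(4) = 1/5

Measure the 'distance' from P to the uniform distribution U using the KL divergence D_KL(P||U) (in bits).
0.5834 bits

U(i) = 1/4 for all i

D_KL(P||U) = Σ P(x) log₂(P(x) / (1/4))
           = Σ P(x) log₂(P(x)) + log₂(4)
           = log₂(4) - H(P)

H(P) = -Σ P(x) log₂(P(x)):
  -P(1)·log₂(P(1)) = -(13/20)·log₂(13/20) = 0.40397
  -P(2)·log₂(P(2)) = -(1/10)·log₂(1/10) = 0.33219
  -P(3)·log₂(P(3)) = -(1/20)·log₂(1/20) = 0.21610
  -P(4)·log₂(P(4)) = -(1/5)·log₂(1/5) = 0.46439
H(P) = 0.40397 + 0.33219 + 0.21610 + 0.46439 = 1.41665 bits

log₂(4) = 2.00000 bits

D_KL(P||U) = 2.00000 - 1.41665 = 0.58335 ≈ 0.5834 bits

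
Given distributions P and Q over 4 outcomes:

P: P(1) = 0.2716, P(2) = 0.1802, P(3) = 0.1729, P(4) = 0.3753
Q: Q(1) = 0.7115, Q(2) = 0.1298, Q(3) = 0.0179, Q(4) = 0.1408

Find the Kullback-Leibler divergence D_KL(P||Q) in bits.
0.8045 bits

D_KL(P||Q) = Σ P(x) log₂(P(x)/Q(x))

Computing term by term:
  P(1)·log₂(P(1)/Q(1)) = 0.2716·log₂(0.2716/0.7115) = -0.37736
  P(2)·log₂(P(2)/Q(2)) = 0.1802·log₂(0.1802/0.1298) = 0.08529
  P(3)·log₂(P(3)/Q(3)) = 0.1729·log₂(0.1729/0.0179) = 0.56571
  P(4)·log₂(P(4)/Q(4)) = 0.3753·log₂(0.3753/0.1408) = 0.53082

D_KL(P||Q) = -0.37736 + 0.08529 + 0.56571 + 0.53082 = 0.80446 ≈ 0.8045 bits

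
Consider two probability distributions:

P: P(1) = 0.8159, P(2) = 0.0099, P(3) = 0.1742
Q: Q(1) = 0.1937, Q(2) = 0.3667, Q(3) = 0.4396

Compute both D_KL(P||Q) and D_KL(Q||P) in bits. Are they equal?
D_KL(P||Q) = 1.4084 bits, D_KL(Q||P) = 2.0961 bits. No, they are not equal.

D_KL(P||Q) = Σ P(x) log₂(P(x)/Q(x))

Computing term by term:
  P(1)·log₂(P(1)/Q(1)) = 0.8159·log₂(0.8159/0.1937) = 1.69264
  P(2)·log₂(P(2)/Q(2)) = 0.0099·log₂(0.0099/0.3667) = -0.05159
  P(3)·log₂(P(3)/Q(3)) = 0.1742·log₂(0.1742/0.4396) = -0.23263

D_KL(P||Q) = 1.69264 - 0.05159 - 0.23263 = 1.40842 ≈ 1.4084 bits

D_KL(Q||P) = Σ Q(x) log₂(Q(x)/P(x))

Computing term by term:
  Q(1)·log₂(Q(1)/P(1)) = 0.1937·log₂(0.1937/0.8159) = -0.40184
  Q(2)·log₂(Q(2)/P(2)) = 0.3667·log₂(0.3667/0.0099) = 1.91088
  Q(3)·log₂(Q(3)/P(3)) = 0.4396·log₂(0.4396/0.1742) = 0.58706

D_KL(Q||P) = -0.40184 + 1.91088 + 0.58706 = 2.09610 ≈ 2.0961 bits

These are NOT equal (difference: 0.6877 bits). KL divergence is asymmetric: D_KL(P||Q) ≠ D_KL(Q||P) in general.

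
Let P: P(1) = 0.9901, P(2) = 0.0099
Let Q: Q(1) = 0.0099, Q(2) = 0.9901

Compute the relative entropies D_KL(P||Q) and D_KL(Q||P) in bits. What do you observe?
D_KL(P||Q) = 6.5125 bits, D_KL(Q||P) = 6.5125 bits. The two directions give the same value here, because Q is a self-inverse relabeling of P; in general KL divergence is asymmetric.

D_KL(P||Q) = Σ P(x) log₂(P(x)/Q(x))

Computing term by term:
  P(1)·log₂(P(1)/Q(1)) = 0.9901·log₂(0.9901/0.0099) = 6.57823
  P(2)·log₂(P(2)/Q(2)) = 0.0099·log₂(0.0099/0.9901) = -0.06578

D_KL(P||Q) = 6.57823 - 0.06578 = 6.51245 ≈ 6.5125 bits

D_KL(Q||P) = Σ Q(x) log₂(Q(x)/P(x))

Computing term by term:
  Q(1)·log₂(Q(1)/P(1)) = 0.0099·log₂(0.0099/0.9901) = -0.06578
  Q(2)·log₂(Q(2)/P(2)) = 0.9901·log₂(0.9901/0.0099) = 6.57823

D_KL(Q||P) = -0.06578 + 6.57823 = 6.51245 ≈ 6.5125 bits

These ARE equal here. Q is P with outcomes relabeled (Q(1) = P(2), Q(2) = P(1)) by a relabeling that is its own inverse, so the two sums contain exactly the same terms in a different order. This is a special case — KL divergence is not symmetric in general: D_KL(P||Q) ≠ D_KL(Q||P) for most P, Q.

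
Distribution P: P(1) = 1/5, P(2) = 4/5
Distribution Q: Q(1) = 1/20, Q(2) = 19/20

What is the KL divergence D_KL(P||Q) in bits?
0.2017 bits

D_KL(P||Q) = Σ P(x) log₂(P(x)/Q(x))

Computing term by term:
  P(1)·log₂(P(1)/Q(1)) = (1/5)·log₂((1/5)/(1/20)) = 0.40000
  P(2)·log₂(P(2)/Q(2)) = (4/5)·log₂((4/5)/(19/20)) = -0.19834

D_KL(P||Q) = 0.40000 - 0.19834 = 0.20166 ≈ 0.2017 bits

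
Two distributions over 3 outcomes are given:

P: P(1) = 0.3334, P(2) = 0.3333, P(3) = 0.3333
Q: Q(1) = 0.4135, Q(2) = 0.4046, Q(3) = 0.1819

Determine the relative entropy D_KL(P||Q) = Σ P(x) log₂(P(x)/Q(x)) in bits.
0.0944 bits

D_KL(P||Q) = Σ P(x) log₂(P(x)/Q(x))

Computing term by term:
  P(1)·log₂(P(1)/Q(1)) = 0.3334·log₂(0.3334/0.4135) = -0.10357
  P(2)·log₂(P(2)/Q(2)) = 0.3333·log₂(0.3333/0.4046) = -0.09322
  P(3)·log₂(P(3)/Q(3)) = 0.3333·log₂(0.3333/0.1819) = 0.29120

D_KL(P||Q) = -0.10357 - 0.09322 + 0.29120 = 0.09441 ≈ 0.0944 bits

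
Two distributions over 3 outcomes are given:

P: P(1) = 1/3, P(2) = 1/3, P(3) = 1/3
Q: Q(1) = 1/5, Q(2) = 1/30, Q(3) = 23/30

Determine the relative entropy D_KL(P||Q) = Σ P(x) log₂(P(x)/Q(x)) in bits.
0.9524 bits

D_KL(P||Q) = Σ P(x) log₂(P(x)/Q(x))

Computing term by term:
  P(1)·log₂(P(1)/Q(1)) = (1/3)·log₂((1/3)/(1/5)) = 0.24566
  P(2)·log₂(P(2)/Q(2)) = (1/3)·log₂((1/3)/(1/30)) = 1.10731
  P(3)·log₂(P(3)/Q(3)) = (1/3)·log₂((1/3)/(23/30)) = -0.40054

D_KL(P||Q) = 0.24566 + 1.10731 - 0.40054 = 0.95243 ≈ 0.9524 bits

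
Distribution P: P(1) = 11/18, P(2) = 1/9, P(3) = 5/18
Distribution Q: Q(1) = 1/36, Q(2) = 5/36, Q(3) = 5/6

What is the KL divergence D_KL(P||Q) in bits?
2.2492 bits

D_KL(P||Q) = Σ P(x) log₂(P(x)/Q(x))

Computing term by term:
  P(1)·log₂(P(1)/Q(1)) = (11/18)·log₂((11/18)/(1/36)) = 2.72521
  P(2)·log₂(P(2)/Q(2)) = (1/9)·log₂((1/9)/(5/36)) = -0.03577
  P(3)·log₂(P(3)/Q(3)) = (5/18)·log₂((5/18)/(5/6)) = -0.44027

D_KL(P||Q) = 2.72521 - 0.03577 - 0.44027 = 2.24917 ≈ 2.2492 bits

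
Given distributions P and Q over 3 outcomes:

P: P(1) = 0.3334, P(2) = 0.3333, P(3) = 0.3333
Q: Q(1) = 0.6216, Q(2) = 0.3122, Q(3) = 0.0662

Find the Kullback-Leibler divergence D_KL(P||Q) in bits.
0.5090 bits

D_KL(P||Q) = Σ P(x) log₂(P(x)/Q(x))

Computing term by term:
  P(1)·log₂(P(1)/Q(1)) = 0.3334·log₂(0.3334/0.6216) = -0.29964
  P(2)·log₂(P(2)/Q(2)) = 0.3333·log₂(0.3333/0.3122) = 0.03145
  P(3)·log₂(P(3)/Q(3)) = 0.3333·log₂(0.3333/0.0662) = 0.77723

D_KL(P||Q) = -0.29964 + 0.03145 + 0.77723 = 0.50904 ≈ 0.5090 bits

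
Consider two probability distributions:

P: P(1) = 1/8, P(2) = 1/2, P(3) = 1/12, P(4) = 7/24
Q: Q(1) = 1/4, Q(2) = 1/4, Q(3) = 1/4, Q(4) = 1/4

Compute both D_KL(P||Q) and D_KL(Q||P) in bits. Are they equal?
D_KL(P||Q) = 0.3078 bits, D_KL(Q||P) = 0.3406 bits. No, they are not equal.

D_KL(P||Q) = Σ P(x) log₂(P(x)/Q(x))

Computing term by term:
  P(1)·log₂(P(1)/Q(1)) = (1/8)·log₂((1/8)/(1/4)) = -0.12500
  P(2)·log₂(P(2)/Q(2)) = (1/2)·log₂((1/2)/(1/4)) = 0.50000
  P(3)·log₂(P(3)/Q(3)) = (1/12)·log₂((1/12)/(1/4)) = -0.13208
  P(4)·log₂(P(4)/Q(4)) = (7/24)·log₂((7/24)/(1/4)) = 0.06486

D_KL(P||Q) = -0.12500 + 0.50000 - 0.13208 + 0.06486 = 0.30778 ≈ 0.3078 bits

D_KL(Q||P) = Σ Q(x) log₂(Q(x)/P(x))

Computing term by term:
  Q(1)·log₂(Q(1)/P(1)) = (1/4)·log₂((1/4)/(1/8)) = 0.25000
  Q(2)·log₂(Q(2)/P(2)) = (1/4)·log₂((1/4)/(1/2)) = -0.25000
  Q(3)·log₂(Q(3)/P(3)) = (1/4)·log₂((1/4)/(1/12)) = 0.39624
  Q(4)·log₂(Q(4)/P(4)) = (1/4)·log₂((1/4)/(7/24)) = -0.05560

D_KL(Q||P) = 0.25000 - 0.25000 + 0.39624 - 0.05560 = 0.34064 ≈ 0.3406 bits

These are NOT equal (difference: 0.0328 bits). KL divergence is asymmetric: D_KL(P||Q) ≠ D_KL(Q||P) in general.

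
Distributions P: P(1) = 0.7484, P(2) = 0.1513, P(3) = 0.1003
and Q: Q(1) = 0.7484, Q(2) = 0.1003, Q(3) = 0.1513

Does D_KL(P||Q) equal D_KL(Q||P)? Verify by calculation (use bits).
D_KL(P||Q) = 0.0302 bits, D_KL(Q||P) = 0.0302 bits. Yes — for this pair D_KL(P||Q) = D_KL(Q||P).

D_KL(P||Q) = Σ P(x) log₂(P(x)/Q(x))

Computing term by term:
  P(1)·log₂(P(1)/Q(1)) = 0.7484·log₂(0.7484/0.7484) = 0.00000
  P(2)·log₂(P(2)/Q(2)) = 0.1513·log₂(0.1513/0.1003) = 0.08973
  P(3)·log₂(P(3)/Q(3)) = 0.1003·log₂(0.1003/0.1513) = -0.05949

D_KL(P||Q) = 0.00000 + 0.08973 - 0.05949 = 0.03024 ≈ 0.0302 bits

D_KL(Q||P) = Σ Q(x) log₂(Q(x)/P(x))

Computing term by term:
  Q(1)·log₂(Q(1)/P(1)) = 0.7484·log₂(0.7484/0.7484) = 0.00000
  Q(2)·log₂(Q(2)/P(2)) = 0.1003·log₂(0.1003/0.1513) = -0.05949
  Q(3)·log₂(Q(3)/P(3)) = 0.1513·log₂(0.1513/0.1003) = 0.08973

D_KL(Q||P) = 0.00000 - 0.05949 + 0.08973 = 0.03024 ≈ 0.0302 bits

These ARE equal here. Q is P with outcomes relabeled (Q(2) = P(3), Q(3) = P(2)) by a relabeling that is its own inverse, so the two sums contain exactly the same terms in a different order. This is a special case — KL divergence is not symmetric in general: D_KL(P||Q) ≠ D_KL(Q||P) for most P, Q.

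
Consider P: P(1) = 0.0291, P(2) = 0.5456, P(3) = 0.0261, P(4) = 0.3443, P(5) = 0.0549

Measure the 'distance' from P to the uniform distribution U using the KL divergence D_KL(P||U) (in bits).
0.7998 bits

U(i) = 1/5 for all i

D_KL(P||U) = Σ P(x) log₂(P(x) / (1/5))
           = Σ P(x) log₂(P(x)) + log₂(5)
           = log₂(5) - H(P)

H(P) = -Σ P(x) log₂(P(x)):
  -P(1)·log₂(P(1)) = -(0.0291)·log₂(0.0291) = 0.14849
  -P(2)·log₂(P(2)) = -(0.5456)·log₂(0.5456) = 0.47690
  -P(3)·log₂(P(3)) = -(0.0261)·log₂(0.0261) = 0.13728
  -P(4)·log₂(P(4)) = -(0.3443)·log₂(0.3443) = 0.52962
  -P(5)·log₂(P(5)) = -(0.0549)·log₂(0.0549) = 0.22987
H(P) = 0.14849 + 0.47690 + 0.13728 + 0.52962 + 0.22987 = 1.52216 bits

log₂(5) = 2.32193 bits

D_KL(P||U) = 2.32193 - 1.52216 = 0.79977 ≈ 0.7998 bits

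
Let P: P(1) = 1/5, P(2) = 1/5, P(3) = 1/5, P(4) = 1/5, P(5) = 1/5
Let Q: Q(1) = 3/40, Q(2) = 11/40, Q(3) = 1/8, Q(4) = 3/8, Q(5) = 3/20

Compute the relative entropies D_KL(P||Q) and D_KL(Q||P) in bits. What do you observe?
D_KL(P||Q) = 0.2284 bits, D_KL(Q||P) = 0.2133 bits. The two directions give different values (D_KL(P||Q) exceeds D_KL(Q||P) by 0.0151 bits): KL divergence is asymmetric.

D_KL(P||Q) = Σ P(x) log₂(P(x)/Q(x))

Computing term by term:
  P(1)·log₂(P(1)/Q(1)) = (1/5)·log₂((1/5)/(3/40)) = 0.28301
  P(2)·log₂(P(2)/Q(2)) = (1/5)·log₂((1/5)/(11/40)) = -0.09189
  P(3)·log₂(P(3)/Q(3)) = (1/5)·log₂((1/5)/(1/8)) = 0.13561
  P(4)·log₂(P(4)/Q(4)) = (1/5)·log₂((1/5)/(3/8)) = -0.18138
  P(5)·log₂(P(5)/Q(5)) = (1/5)·log₂((1/5)/(3/20)) = 0.08301

D_KL(P||Q) = 0.28301 - 0.09189 + 0.13561 - 0.18138 + 0.08301 = 0.22836 ≈ 0.2284 bits

D_KL(Q||P) = Σ Q(x) log₂(Q(x)/P(x))

Computing term by term:
  Q(1)·log₂(Q(1)/P(1)) = (3/40)·log₂((3/40)/(1/5)) = -0.10613
  Q(2)·log₂(Q(2)/P(2)) = (11/40)·log₂((11/40)/(1/5)) = 0.12634
  Q(3)·log₂(Q(3)/P(3)) = (1/8)·log₂((1/8)/(1/5)) = -0.08476
  Q(4)·log₂(Q(4)/P(4)) = (3/8)·log₂((3/8)/(1/5)) = 0.34008
  Q(5)·log₂(Q(5)/P(5)) = (3/20)·log₂((3/20)/(1/5)) = -0.06226

D_KL(Q||P) = -0.10613 + 0.12634 - 0.08476 + 0.34008 - 0.06226 = 0.21327 ≈ 0.2133 bits

These are NOT equal (difference: 0.0151 bits). KL divergence is asymmetric: D_KL(P||Q) ≠ D_KL(Q||P) in general.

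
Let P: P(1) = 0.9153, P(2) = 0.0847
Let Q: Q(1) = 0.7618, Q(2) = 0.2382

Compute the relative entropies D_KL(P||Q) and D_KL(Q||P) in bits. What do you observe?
D_KL(P||Q) = 0.1161 bits, D_KL(Q||P) = 0.1536 bits. The two directions give different values (D_KL(Q||P) exceeds D_KL(P||Q) by 0.0375 bits): KL divergence is asymmetric.

D_KL(P||Q) = Σ P(x) log₂(P(x)/Q(x))

Computing term by term:
  P(1)·log₂(P(1)/Q(1)) = 0.9153·log₂(0.9153/0.7618) = 0.24240
  P(2)·log₂(P(2)/Q(2)) = 0.0847·log₂(0.0847/0.2382) = -0.12635

D_KL(P||Q) = 0.24240 - 0.12635 = 0.11605 ≈ 0.1161 bits

D_KL(Q||P) = Σ Q(x) log₂(Q(x)/P(x))

Computing term by term:
  Q(1)·log₂(Q(1)/P(1)) = 0.7618·log₂(0.7618/0.9153) = -0.20175
  Q(2)·log₂(Q(2)/P(2)) = 0.2382·log₂(0.2382/0.0847) = 0.35533

D_KL(Q||P) = -0.20175 + 0.35533 = 0.15358 ≈ 0.1536 bits

These are NOT equal (difference: 0.0375 bits). KL divergence is asymmetric: D_KL(P||Q) ≠ D_KL(Q||P) in general.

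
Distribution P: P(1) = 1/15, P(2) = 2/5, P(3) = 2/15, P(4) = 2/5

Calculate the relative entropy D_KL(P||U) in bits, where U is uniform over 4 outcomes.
0.2944 bits

U(i) = 1/4 for all i

D_KL(P||U) = Σ P(x) log₂(P(x) / (1/4))
           = Σ P(x) log₂(P(x)) + log₂(4)
           = log₂(4) - H(P)

H(P) = -Σ P(x) log₂(P(x)):
  -P(1)·log₂(P(1)) = -(1/15)·log₂(1/15) = 0.26046
  -P(2)·log₂(P(2)) = -(2/5)·log₂(2/5) = 0.52877
  -P(3)·log₂(P(3)) = -(2/15)·log₂(2/15) = 0.38759
  -P(4)·log₂(P(4)) = -(2/5)·log₂(2/5) = 0.52877
H(P) = 0.26046 + 0.52877 + 0.38759 + 0.52877 = 1.70559 bits

log₂(4) = 2.00000 bits

D_KL(P||U) = 2.00000 - 1.70559 = 0.29441 ≈ 0.2944 bits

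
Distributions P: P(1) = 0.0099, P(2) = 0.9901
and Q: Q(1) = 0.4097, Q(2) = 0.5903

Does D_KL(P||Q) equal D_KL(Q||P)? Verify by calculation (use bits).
D_KL(P||Q) = 0.6856 bits, D_KL(Q||P) = 1.7601 bits. No — D_KL(P||Q) ≠ D_KL(Q||P) for this pair.

D_KL(P||Q) = Σ P(x) log₂(P(x)/Q(x))

Computing term by term:
  P(1)·log₂(P(1)/Q(1)) = 0.0099·log₂(0.0099/0.4097) = -0.05317
  P(2)·log₂(P(2)/Q(2)) = 0.9901·log₂(0.9901/0.5903) = 0.73874

D_KL(P||Q) = -0.05317 + 0.73874 = 0.68557 ≈ 0.6856 bits

D_KL(Q||P) = Σ Q(x) log₂(Q(x)/P(x))

Computing term by term:
  Q(1)·log₂(Q(1)/P(1)) = 0.4097·log₂(0.4097/0.0099) = 2.20050
  Q(2)·log₂(Q(2)/P(2)) = 0.5903·log₂(0.5903/0.9901) = -0.44044

D_KL(Q||P) = 2.20050 - 0.44044 = 1.76006 ≈ 1.7601 bits

These are NOT equal (difference: 1.0745 bits). KL divergence is asymmetric: D_KL(P||Q) ≠ D_KL(Q||P) in general.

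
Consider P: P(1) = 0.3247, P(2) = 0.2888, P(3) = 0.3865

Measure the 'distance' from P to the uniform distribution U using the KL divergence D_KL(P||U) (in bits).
0.0105 bits

U(i) = 1/3 for all i

D_KL(P||U) = Σ P(x) log₂(P(x) / (1/3))
           = Σ P(x) log₂(P(x)) + log₂(3)
           = log₂(3) - H(P)

H(P) = -Σ P(x) log₂(P(x)):
  -P(1)·log₂(P(1)) = -(0.3247)·log₂(0.3247) = 0.52693
  -P(2)·log₂(P(2)) = -(0.2888)·log₂(0.2888) = 0.51749
  -P(3)·log₂(P(3)) = -(0.3865)·log₂(0.3865) = 0.53007
H(P) = 0.52693 + 0.51749 + 0.53007 = 1.57449 bits

log₂(3) = 1.58496 bits

D_KL(P||U) = 1.58496 - 1.57449 = 0.01047 ≈ 0.0105 bits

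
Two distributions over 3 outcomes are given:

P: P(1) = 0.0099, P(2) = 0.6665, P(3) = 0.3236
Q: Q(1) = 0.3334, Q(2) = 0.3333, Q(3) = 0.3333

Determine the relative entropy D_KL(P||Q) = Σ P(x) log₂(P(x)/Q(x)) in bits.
0.6023 bits

D_KL(P||Q) = Σ P(x) log₂(P(x)/Q(x))

Computing term by term:
  P(1)·log₂(P(1)/Q(1)) = 0.0099·log₂(0.0099/0.3334) = -0.05023
  P(2)·log₂(P(2)/Q(2)) = 0.6665·log₂(0.6665/0.3333) = 0.66636
  P(3)·log₂(P(3)/Q(3)) = 0.3236·log₂(0.3236/0.3333) = -0.01379

D_KL(P||Q) = -0.05023 + 0.66636 - 0.01379 = 0.60234 ≈ 0.6023 bits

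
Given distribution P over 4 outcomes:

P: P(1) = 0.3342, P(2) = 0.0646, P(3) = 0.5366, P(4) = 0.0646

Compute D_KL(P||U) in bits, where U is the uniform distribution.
0.4790 bits

U(i) = 1/4 for all i

D_KL(P||U) = Σ P(x) log₂(P(x) / (1/4))
           = Σ P(x) log₂(P(x)) + log₂(4)
           = log₂(4) - H(P)

H(P) = -Σ P(x) log₂(P(x)):
  -P(1)·log₂(P(1)) = -(0.3342)·log₂(0.3342) = 0.52844
  -P(2)·log₂(P(2)) = -(0.0646)·log₂(0.0646) = 0.25532
  -P(3)·log₂(P(3)) = -(0.5366)·log₂(0.5366) = 0.48191
  -P(4)·log₂(P(4)) = -(0.0646)·log₂(0.0646) = 0.25532
H(P) = 0.52844 + 0.25532 + 0.48191 + 0.25532 = 1.52099 bits

log₂(4) = 2.00000 bits

D_KL(P||U) = 2.00000 - 1.52099 = 0.47901 ≈ 0.4790 bits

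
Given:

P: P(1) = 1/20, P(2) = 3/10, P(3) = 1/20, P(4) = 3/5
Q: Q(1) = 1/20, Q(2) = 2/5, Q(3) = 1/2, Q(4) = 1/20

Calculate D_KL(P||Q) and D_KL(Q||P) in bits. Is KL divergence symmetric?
D_KL(P||Q) = 1.8604 bits, D_KL(Q||P) = 1.6477 bits. No, KL divergence is not symmetric.

D_KL(P||Q) = Σ P(x) log₂(P(x)/Q(x))

Computing term by term:
  P(1)·log₂(P(1)/Q(1)) = (1/20)·log₂((1/20)/(1/20)) = 0.00000
  P(2)·log₂(P(2)/Q(2)) = (3/10)·log₂((3/10)/(2/5)) = -0.12451
  P(3)·log₂(P(3)/Q(3)) = (1/20)·log₂((1/20)/(1/2)) = -0.16610
  P(4)·log₂(P(4)/Q(4)) = (3/5)·log₂((3/5)/(1/20)) = 2.15098

D_KL(P||Q) = 0.00000 - 0.12451 - 0.16610 + 2.15098 = 1.86037 ≈ 1.8604 bits

D_KL(Q||P) = Σ Q(x) log₂(Q(x)/P(x))

Computing term by term:
  Q(1)·log₂(Q(1)/P(1)) = (1/20)·log₂((1/20)/(1/20)) = 0.00000
  Q(2)·log₂(Q(2)/P(2)) = (2/5)·log₂((2/5)/(3/10)) = 0.16601
  Q(3)·log₂(Q(3)/P(3)) = (1/2)·log₂((1/2)/(1/20)) = 1.66096
  Q(4)·log₂(Q(4)/P(4)) = (1/20)·log₂((1/20)/(3/5)) = -0.17925

D_KL(Q||P) = 0.00000 + 0.16601 + 1.66096 - 0.17925 = 1.64772 ≈ 1.6477 bits

These are NOT equal (difference: 0.2127 bits). KL divergence is asymmetric: D_KL(P||Q) ≠ D_KL(Q||P) in general.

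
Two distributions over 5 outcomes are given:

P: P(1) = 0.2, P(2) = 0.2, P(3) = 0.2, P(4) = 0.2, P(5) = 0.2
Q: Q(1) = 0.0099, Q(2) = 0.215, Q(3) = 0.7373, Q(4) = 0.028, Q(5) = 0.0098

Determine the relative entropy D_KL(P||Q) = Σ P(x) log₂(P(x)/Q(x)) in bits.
1.9075 bits

D_KL(P||Q) = Σ P(x) log₂(P(x)/Q(x))

Computing term by term:
  P(1)·log₂(P(1)/Q(1)) = 0.2·log₂(0.2/0.0099) = 0.86729
  P(2)·log₂(P(2)/Q(2)) = 0.2·log₂(0.2/0.215) = -0.02087
  P(3)·log₂(P(3)/Q(3)) = 0.2·log₂(0.2/0.7373) = -0.37645
  P(4)·log₂(P(4)/Q(4)) = 0.2·log₂(0.2/0.028) = 0.56730
  P(5)·log₂(P(5)/Q(5)) = 0.2·log₂(0.2/0.0098) = 0.87021

D_KL(P||Q) = 0.86729 - 0.02087 - 0.37645 + 0.56730 + 0.87021 = 1.90748 ≈ 1.9075 bits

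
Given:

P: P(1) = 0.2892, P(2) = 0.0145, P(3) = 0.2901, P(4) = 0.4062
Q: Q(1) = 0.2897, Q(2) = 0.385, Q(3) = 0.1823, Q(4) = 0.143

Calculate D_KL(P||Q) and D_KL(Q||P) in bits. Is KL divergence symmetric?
D_KL(P||Q) = 0.7369 bits, D_KL(Q||P) = 1.4845 bits. No, KL divergence is not symmetric.

D_KL(P||Q) = Σ P(x) log₂(P(x)/Q(x))

Computing term by term:
  P(1)·log₂(P(1)/Q(1)) = 0.2892·log₂(0.2892/0.2897) = -0.00072
  P(2)·log₂(P(2)/Q(2)) = 0.0145·log₂(0.0145/0.385) = -0.06860
  P(3)·log₂(P(3)/Q(3)) = 0.2901·log₂(0.2901/0.1823) = 0.19444
  P(4)·log₂(P(4)/Q(4)) = 0.4062·log₂(0.4062/0.143) = 0.61181

D_KL(P||Q) = -0.00072 - 0.06860 + 0.19444 + 0.61181 = 0.73693 ≈ 0.7369 bits

D_KL(Q||P) = Σ Q(x) log₂(Q(x)/P(x))

Computing term by term:
  Q(1)·log₂(Q(1)/P(1)) = 0.2897·log₂(0.2897/0.2892) = 0.00072
  Q(2)·log₂(Q(2)/P(2)) = 0.385·log₂(0.385/0.0145) = 1.82133
  Q(3)·log₂(Q(3)/P(3)) = 0.1823·log₂(0.1823/0.2901) = -0.12218
  Q(4)·log₂(Q(4)/P(4)) = 0.143·log₂(0.143/0.4062) = -0.21538

D_KL(Q||P) = 0.00072 + 1.82133 - 0.12218 - 0.21538 = 1.48449 ≈ 1.4845 bits

These are NOT equal (difference: 0.7476 bits). KL divergence is asymmetric: D_KL(P||Q) ≠ D_KL(Q||P) in general.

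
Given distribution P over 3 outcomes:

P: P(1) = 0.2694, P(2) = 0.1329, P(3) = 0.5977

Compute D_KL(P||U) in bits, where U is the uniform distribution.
0.2445 bits

U(i) = 1/3 for all i

D_KL(P||U) = Σ P(x) log₂(P(x) / (1/3))
           = Σ P(x) log₂(P(x)) + log₂(3)
           = log₂(3) - H(P)

H(P) = -Σ P(x) log₂(P(x)):
  -P(1)·log₂(P(1)) = -(0.2694)·log₂(0.2694) = 0.50975
  -P(2)·log₂(P(2)) = -(0.1329)·log₂(0.1329) = 0.38695
  -P(3)·log₂(P(3)) = -(0.5977)·log₂(0.5977) = 0.44380
H(P) = 0.50975 + 0.38695 + 0.44380 = 1.34050 bits

log₂(3) = 1.58496 bits

D_KL(P||U) = 1.58496 - 1.34050 = 0.24446 ≈ 0.2445 bits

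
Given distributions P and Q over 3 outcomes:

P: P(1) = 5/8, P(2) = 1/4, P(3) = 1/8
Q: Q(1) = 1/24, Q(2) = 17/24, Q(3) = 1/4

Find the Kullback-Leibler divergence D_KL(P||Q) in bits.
1.9412 bits

D_KL(P||Q) = Σ P(x) log₂(P(x)/Q(x))

Computing term by term:
  P(1)·log₂(P(1)/Q(1)) = (5/8)·log₂((5/8)/(1/24)) = 2.44181
  P(2)·log₂(P(2)/Q(2)) = (1/4)·log₂((1/4)/(17/24)) = -0.37563
  P(3)·log₂(P(3)/Q(3)) = (1/8)·log₂((1/8)/(1/4)) = -0.12500

D_KL(P||Q) = 2.44181 - 0.37563 - 0.12500 = 1.94118 ≈ 1.9412 bits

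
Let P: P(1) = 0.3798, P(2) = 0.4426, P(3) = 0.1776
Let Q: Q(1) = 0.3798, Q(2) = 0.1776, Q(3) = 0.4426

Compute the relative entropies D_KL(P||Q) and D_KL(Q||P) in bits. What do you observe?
D_KL(P||Q) = 0.3491 bits, D_KL(Q||P) = 0.3491 bits. The two directions give the same value here, because Q is a self-inverse relabeling of P; in general KL divergence is asymmetric.

D_KL(P||Q) = Σ P(x) log₂(P(x)/Q(x))

Computing term by term:
  P(1)·log₂(P(1)/Q(1)) = 0.3798·log₂(0.3798/0.3798) = 0.00000
  P(2)·log₂(P(2)/Q(2)) = 0.4426·log₂(0.4426/0.1776) = 0.58307
  P(3)·log₂(P(3)/Q(3)) = 0.1776·log₂(0.1776/0.4426) = -0.23397

D_KL(P||Q) = 0.00000 + 0.58307 - 0.23397 = 0.34910 ≈ 0.3491 bits

D_KL(Q||P) = Σ Q(x) log₂(Q(x)/P(x))

Computing term by term:
  Q(1)·log₂(Q(1)/P(1)) = 0.3798·log₂(0.3798/0.3798) = 0.00000
  Q(2)·log₂(Q(2)/P(2)) = 0.1776·log₂(0.1776/0.4426) = -0.23397
  Q(3)·log₂(Q(3)/P(3)) = 0.4426·log₂(0.4426/0.1776) = 0.58307

D_KL(Q||P) = 0.00000 - 0.23397 + 0.58307 = 0.34910 ≈ 0.3491 bits

These ARE equal here. Q is P with outcomes relabeled (Q(2) = P(3), Q(3) = P(2)) by a relabeling that is its own inverse, so the two sums contain exactly the same terms in a different order. This is a special case — KL divergence is not symmetric in general: D_KL(P||Q) ≠ D_KL(Q||P) for most P, Q.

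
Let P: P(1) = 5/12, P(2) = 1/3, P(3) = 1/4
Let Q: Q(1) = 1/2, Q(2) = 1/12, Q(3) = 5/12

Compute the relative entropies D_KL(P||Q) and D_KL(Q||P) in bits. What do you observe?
D_KL(P||Q) = 0.3728 bits, D_KL(Q||P) = 0.2719 bits. The two directions give different values (D_KL(P||Q) exceeds D_KL(Q||P) by 0.1009 bits): KL divergence is asymmetric.

D_KL(P||Q) = Σ P(x) log₂(P(x)/Q(x))

Computing term by term:
  P(1)·log₂(P(1)/Q(1)) = (5/12)·log₂((5/12)/(1/2)) = -0.10960
  P(2)·log₂(P(2)/Q(2)) = (1/3)·log₂((1/3)/(1/12)) = 0.66667
  P(3)·log₂(P(3)/Q(3)) = (1/4)·log₂((1/4)/(5/12)) = -0.18424

D_KL(P||Q) = -0.10960 + 0.66667 - 0.18424 = 0.37283 ≈ 0.3728 bits

D_KL(Q||P) = Σ Q(x) log₂(Q(x)/P(x))

Computing term by term:
  Q(1)·log₂(Q(1)/P(1)) = (1/2)·log₂((1/2)/(5/12)) = 0.13152
  Q(2)·log₂(Q(2)/P(2)) = (1/12)·log₂((1/12)/(1/3)) = -0.16667
  Q(3)·log₂(Q(3)/P(3)) = (5/12)·log₂((5/12)/(1/4)) = 0.30707

D_KL(Q||P) = 0.13152 - 0.16667 + 0.30707 = 0.27192 ≈ 0.2719 bits

These are NOT equal (difference: 0.1009 bits). KL divergence is asymmetric: D_KL(P||Q) ≠ D_KL(Q||P) in general.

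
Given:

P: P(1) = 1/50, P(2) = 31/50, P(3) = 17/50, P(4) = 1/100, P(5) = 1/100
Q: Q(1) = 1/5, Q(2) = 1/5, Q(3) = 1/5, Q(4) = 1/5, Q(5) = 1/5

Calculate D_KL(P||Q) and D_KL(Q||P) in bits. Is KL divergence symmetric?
D_KL(P||Q) = 1.1194 bits, D_KL(Q||P) = 1.9136 bits. No, KL divergence is not symmetric.

D_KL(P||Q) = Σ P(x) log₂(P(x)/Q(x))

Computing term by term:
  P(1)·log₂(P(1)/Q(1)) = (1/50)·log₂((1/50)/(1/5)) = -0.06644
  P(2)·log₂(P(2)/Q(2)) = (31/50)·log₂((31/50)/(1/5)) = 1.01201
  P(3)·log₂(P(3)/Q(3)) = (17/50)·log₂((17/50)/(1/5)) = 0.26028
  P(4)·log₂(P(4)/Q(4)) = (1/100)·log₂((1/100)/(1/5)) = -0.04322
  P(5)·log₂(P(5)/Q(5)) = (1/100)·log₂((1/100)/(1/5)) = -0.04322

D_KL(P||Q) = -0.06644 + 1.01201 + 0.26028 - 0.04322 - 0.04322 = 1.11941 ≈ 1.1194 bits

D_KL(Q||P) = Σ Q(x) log₂(Q(x)/P(x))

Computing term by term:
  Q(1)·log₂(Q(1)/P(1)) = (1/5)·log₂((1/5)/(1/50)) = 0.66439
  Q(2)·log₂(Q(2)/P(2)) = (1/5)·log₂((1/5)/(31/50)) = -0.32645
  Q(3)·log₂(Q(3)/P(3)) = (1/5)·log₂((1/5)/(17/50)) = -0.15311
  Q(4)·log₂(Q(4)/P(4)) = (1/5)·log₂((1/5)/(1/100)) = 0.86439
  Q(5)·log₂(Q(5)/P(5)) = (1/5)·log₂((1/5)/(1/100)) = 0.86439

D_KL(Q||P) = 0.66439 - 0.32645 - 0.15311 + 0.86439 + 0.86439 = 1.91361 ≈ 1.9136 bits

These are NOT equal (difference: 0.7942 bits). KL divergence is asymmetric: D_KL(P||Q) ≠ D_KL(Q||P) in general.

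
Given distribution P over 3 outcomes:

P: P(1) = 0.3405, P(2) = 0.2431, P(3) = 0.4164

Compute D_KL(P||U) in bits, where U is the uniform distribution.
0.0334 bits

U(i) = 1/3 for all i

D_KL(P||U) = Σ P(x) log₂(P(x) / (1/3))
           = Σ P(x) log₂(P(x)) + log₂(3)
           = log₂(3) - H(P)

H(P) = -Σ P(x) log₂(P(x)):
  -P(1)·log₂(P(1)) = -(0.3405)·log₂(0.3405) = 0.52923
  -P(2)·log₂(P(2)) = -(0.2431)·log₂(0.2431) = 0.49602
  -P(3)·log₂(P(3)) = -(0.4164)·log₂(0.4164) = 0.52631
H(P) = 0.52923 + 0.49602 + 0.52631 = 1.55156 bits

log₂(3) = 1.58496 bits

D_KL(P||U) = 1.58496 - 1.55156 = 0.03340 ≈ 0.0334 bits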